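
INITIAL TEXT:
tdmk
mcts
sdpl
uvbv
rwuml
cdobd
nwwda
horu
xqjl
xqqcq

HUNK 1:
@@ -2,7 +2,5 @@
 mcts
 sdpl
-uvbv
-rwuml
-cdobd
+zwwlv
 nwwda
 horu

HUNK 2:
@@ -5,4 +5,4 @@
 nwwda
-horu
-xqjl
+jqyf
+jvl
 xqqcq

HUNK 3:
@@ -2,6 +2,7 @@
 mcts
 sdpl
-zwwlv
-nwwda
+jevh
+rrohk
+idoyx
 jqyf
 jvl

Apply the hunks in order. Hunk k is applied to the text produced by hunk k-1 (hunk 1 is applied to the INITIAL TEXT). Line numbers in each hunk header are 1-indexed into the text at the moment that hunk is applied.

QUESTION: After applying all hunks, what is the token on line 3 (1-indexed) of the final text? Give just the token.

Hunk 1: at line 2 remove [uvbv,rwuml,cdobd] add [zwwlv] -> 8 lines: tdmk mcts sdpl zwwlv nwwda horu xqjl xqqcq
Hunk 2: at line 5 remove [horu,xqjl] add [jqyf,jvl] -> 8 lines: tdmk mcts sdpl zwwlv nwwda jqyf jvl xqqcq
Hunk 3: at line 2 remove [zwwlv,nwwda] add [jevh,rrohk,idoyx] -> 9 lines: tdmk mcts sdpl jevh rrohk idoyx jqyf jvl xqqcq
Final line 3: sdpl

Answer: sdpl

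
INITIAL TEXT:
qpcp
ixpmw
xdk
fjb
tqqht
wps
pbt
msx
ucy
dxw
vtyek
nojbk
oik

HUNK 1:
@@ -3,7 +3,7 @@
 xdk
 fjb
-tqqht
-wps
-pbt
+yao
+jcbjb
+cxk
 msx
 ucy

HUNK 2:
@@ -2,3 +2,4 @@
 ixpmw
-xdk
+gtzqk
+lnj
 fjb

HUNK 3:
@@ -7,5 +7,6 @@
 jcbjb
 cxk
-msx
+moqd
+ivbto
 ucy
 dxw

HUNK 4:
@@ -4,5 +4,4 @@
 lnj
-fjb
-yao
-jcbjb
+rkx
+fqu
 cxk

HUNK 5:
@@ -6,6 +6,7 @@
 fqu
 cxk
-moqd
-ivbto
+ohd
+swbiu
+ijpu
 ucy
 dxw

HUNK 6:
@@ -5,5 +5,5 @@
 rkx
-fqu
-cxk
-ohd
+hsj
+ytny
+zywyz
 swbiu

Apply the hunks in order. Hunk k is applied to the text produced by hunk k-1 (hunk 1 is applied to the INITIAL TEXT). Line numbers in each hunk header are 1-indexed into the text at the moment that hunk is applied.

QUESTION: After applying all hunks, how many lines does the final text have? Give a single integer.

Hunk 1: at line 3 remove [tqqht,wps,pbt] add [yao,jcbjb,cxk] -> 13 lines: qpcp ixpmw xdk fjb yao jcbjb cxk msx ucy dxw vtyek nojbk oik
Hunk 2: at line 2 remove [xdk] add [gtzqk,lnj] -> 14 lines: qpcp ixpmw gtzqk lnj fjb yao jcbjb cxk msx ucy dxw vtyek nojbk oik
Hunk 3: at line 7 remove [msx] add [moqd,ivbto] -> 15 lines: qpcp ixpmw gtzqk lnj fjb yao jcbjb cxk moqd ivbto ucy dxw vtyek nojbk oik
Hunk 4: at line 4 remove [fjb,yao,jcbjb] add [rkx,fqu] -> 14 lines: qpcp ixpmw gtzqk lnj rkx fqu cxk moqd ivbto ucy dxw vtyek nojbk oik
Hunk 5: at line 6 remove [moqd,ivbto] add [ohd,swbiu,ijpu] -> 15 lines: qpcp ixpmw gtzqk lnj rkx fqu cxk ohd swbiu ijpu ucy dxw vtyek nojbk oik
Hunk 6: at line 5 remove [fqu,cxk,ohd] add [hsj,ytny,zywyz] -> 15 lines: qpcp ixpmw gtzqk lnj rkx hsj ytny zywyz swbiu ijpu ucy dxw vtyek nojbk oik
Final line count: 15

Answer: 15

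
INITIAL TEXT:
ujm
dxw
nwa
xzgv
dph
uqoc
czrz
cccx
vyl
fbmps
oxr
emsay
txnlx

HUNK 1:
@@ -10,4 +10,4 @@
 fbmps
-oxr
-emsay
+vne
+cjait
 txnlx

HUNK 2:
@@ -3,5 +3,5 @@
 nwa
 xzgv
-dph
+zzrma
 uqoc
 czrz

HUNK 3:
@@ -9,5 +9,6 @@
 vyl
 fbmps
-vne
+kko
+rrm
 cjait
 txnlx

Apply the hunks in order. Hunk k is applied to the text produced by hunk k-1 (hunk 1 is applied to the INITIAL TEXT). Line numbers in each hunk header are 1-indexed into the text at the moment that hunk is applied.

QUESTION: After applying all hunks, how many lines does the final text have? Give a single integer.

Answer: 14

Derivation:
Hunk 1: at line 10 remove [oxr,emsay] add [vne,cjait] -> 13 lines: ujm dxw nwa xzgv dph uqoc czrz cccx vyl fbmps vne cjait txnlx
Hunk 2: at line 3 remove [dph] add [zzrma] -> 13 lines: ujm dxw nwa xzgv zzrma uqoc czrz cccx vyl fbmps vne cjait txnlx
Hunk 3: at line 9 remove [vne] add [kko,rrm] -> 14 lines: ujm dxw nwa xzgv zzrma uqoc czrz cccx vyl fbmps kko rrm cjait txnlx
Final line count: 14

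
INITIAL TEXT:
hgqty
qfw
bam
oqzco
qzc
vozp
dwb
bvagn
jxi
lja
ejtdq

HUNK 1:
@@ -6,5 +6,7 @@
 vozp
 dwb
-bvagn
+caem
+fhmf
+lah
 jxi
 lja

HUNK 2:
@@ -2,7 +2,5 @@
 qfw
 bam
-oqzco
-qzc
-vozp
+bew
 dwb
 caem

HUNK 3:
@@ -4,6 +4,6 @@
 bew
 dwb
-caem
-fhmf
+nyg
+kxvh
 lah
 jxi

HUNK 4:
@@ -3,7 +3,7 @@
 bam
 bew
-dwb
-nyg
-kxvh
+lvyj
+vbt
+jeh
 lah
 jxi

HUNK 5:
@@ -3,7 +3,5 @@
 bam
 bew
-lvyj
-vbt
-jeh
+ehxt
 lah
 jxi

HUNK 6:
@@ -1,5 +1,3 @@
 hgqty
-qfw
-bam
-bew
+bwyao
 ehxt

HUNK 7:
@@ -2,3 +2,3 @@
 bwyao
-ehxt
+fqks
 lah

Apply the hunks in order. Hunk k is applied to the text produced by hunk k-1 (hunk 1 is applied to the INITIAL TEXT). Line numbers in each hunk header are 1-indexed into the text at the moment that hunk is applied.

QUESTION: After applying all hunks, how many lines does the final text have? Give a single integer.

Hunk 1: at line 6 remove [bvagn] add [caem,fhmf,lah] -> 13 lines: hgqty qfw bam oqzco qzc vozp dwb caem fhmf lah jxi lja ejtdq
Hunk 2: at line 2 remove [oqzco,qzc,vozp] add [bew] -> 11 lines: hgqty qfw bam bew dwb caem fhmf lah jxi lja ejtdq
Hunk 3: at line 4 remove [caem,fhmf] add [nyg,kxvh] -> 11 lines: hgqty qfw bam bew dwb nyg kxvh lah jxi lja ejtdq
Hunk 4: at line 3 remove [dwb,nyg,kxvh] add [lvyj,vbt,jeh] -> 11 lines: hgqty qfw bam bew lvyj vbt jeh lah jxi lja ejtdq
Hunk 5: at line 3 remove [lvyj,vbt,jeh] add [ehxt] -> 9 lines: hgqty qfw bam bew ehxt lah jxi lja ejtdq
Hunk 6: at line 1 remove [qfw,bam,bew] add [bwyao] -> 7 lines: hgqty bwyao ehxt lah jxi lja ejtdq
Hunk 7: at line 2 remove [ehxt] add [fqks] -> 7 lines: hgqty bwyao fqks lah jxi lja ejtdq
Final line count: 7

Answer: 7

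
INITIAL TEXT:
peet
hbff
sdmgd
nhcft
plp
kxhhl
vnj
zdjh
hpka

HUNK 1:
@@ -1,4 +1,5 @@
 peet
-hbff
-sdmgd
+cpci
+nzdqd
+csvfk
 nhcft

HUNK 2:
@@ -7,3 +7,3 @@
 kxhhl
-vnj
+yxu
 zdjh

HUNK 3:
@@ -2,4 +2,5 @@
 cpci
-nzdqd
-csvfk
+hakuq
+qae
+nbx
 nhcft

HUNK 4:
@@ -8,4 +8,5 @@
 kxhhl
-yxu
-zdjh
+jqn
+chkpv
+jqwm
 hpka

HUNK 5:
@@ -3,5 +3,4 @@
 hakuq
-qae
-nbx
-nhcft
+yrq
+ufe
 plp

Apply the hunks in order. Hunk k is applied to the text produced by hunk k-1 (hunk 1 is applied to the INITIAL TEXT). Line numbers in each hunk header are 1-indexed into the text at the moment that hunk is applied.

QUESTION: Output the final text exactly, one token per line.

Answer: peet
cpci
hakuq
yrq
ufe
plp
kxhhl
jqn
chkpv
jqwm
hpka

Derivation:
Hunk 1: at line 1 remove [hbff,sdmgd] add [cpci,nzdqd,csvfk] -> 10 lines: peet cpci nzdqd csvfk nhcft plp kxhhl vnj zdjh hpka
Hunk 2: at line 7 remove [vnj] add [yxu] -> 10 lines: peet cpci nzdqd csvfk nhcft plp kxhhl yxu zdjh hpka
Hunk 3: at line 2 remove [nzdqd,csvfk] add [hakuq,qae,nbx] -> 11 lines: peet cpci hakuq qae nbx nhcft plp kxhhl yxu zdjh hpka
Hunk 4: at line 8 remove [yxu,zdjh] add [jqn,chkpv,jqwm] -> 12 lines: peet cpci hakuq qae nbx nhcft plp kxhhl jqn chkpv jqwm hpka
Hunk 5: at line 3 remove [qae,nbx,nhcft] add [yrq,ufe] -> 11 lines: peet cpci hakuq yrq ufe plp kxhhl jqn chkpv jqwm hpka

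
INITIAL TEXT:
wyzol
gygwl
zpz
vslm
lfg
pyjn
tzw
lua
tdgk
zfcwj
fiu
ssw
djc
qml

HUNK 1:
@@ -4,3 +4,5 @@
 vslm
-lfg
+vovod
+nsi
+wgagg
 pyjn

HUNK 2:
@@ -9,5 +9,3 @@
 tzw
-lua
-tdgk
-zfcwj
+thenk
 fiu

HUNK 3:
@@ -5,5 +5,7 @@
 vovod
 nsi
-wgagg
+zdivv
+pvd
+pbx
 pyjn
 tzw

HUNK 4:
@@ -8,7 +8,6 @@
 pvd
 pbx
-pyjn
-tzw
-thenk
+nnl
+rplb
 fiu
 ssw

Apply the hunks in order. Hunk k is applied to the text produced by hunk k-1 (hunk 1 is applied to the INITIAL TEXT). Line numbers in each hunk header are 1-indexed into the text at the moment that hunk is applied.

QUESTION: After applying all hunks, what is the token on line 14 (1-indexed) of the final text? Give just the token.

Hunk 1: at line 4 remove [lfg] add [vovod,nsi,wgagg] -> 16 lines: wyzol gygwl zpz vslm vovod nsi wgagg pyjn tzw lua tdgk zfcwj fiu ssw djc qml
Hunk 2: at line 9 remove [lua,tdgk,zfcwj] add [thenk] -> 14 lines: wyzol gygwl zpz vslm vovod nsi wgagg pyjn tzw thenk fiu ssw djc qml
Hunk 3: at line 5 remove [wgagg] add [zdivv,pvd,pbx] -> 16 lines: wyzol gygwl zpz vslm vovod nsi zdivv pvd pbx pyjn tzw thenk fiu ssw djc qml
Hunk 4: at line 8 remove [pyjn,tzw,thenk] add [nnl,rplb] -> 15 lines: wyzol gygwl zpz vslm vovod nsi zdivv pvd pbx nnl rplb fiu ssw djc qml
Final line 14: djc

Answer: djc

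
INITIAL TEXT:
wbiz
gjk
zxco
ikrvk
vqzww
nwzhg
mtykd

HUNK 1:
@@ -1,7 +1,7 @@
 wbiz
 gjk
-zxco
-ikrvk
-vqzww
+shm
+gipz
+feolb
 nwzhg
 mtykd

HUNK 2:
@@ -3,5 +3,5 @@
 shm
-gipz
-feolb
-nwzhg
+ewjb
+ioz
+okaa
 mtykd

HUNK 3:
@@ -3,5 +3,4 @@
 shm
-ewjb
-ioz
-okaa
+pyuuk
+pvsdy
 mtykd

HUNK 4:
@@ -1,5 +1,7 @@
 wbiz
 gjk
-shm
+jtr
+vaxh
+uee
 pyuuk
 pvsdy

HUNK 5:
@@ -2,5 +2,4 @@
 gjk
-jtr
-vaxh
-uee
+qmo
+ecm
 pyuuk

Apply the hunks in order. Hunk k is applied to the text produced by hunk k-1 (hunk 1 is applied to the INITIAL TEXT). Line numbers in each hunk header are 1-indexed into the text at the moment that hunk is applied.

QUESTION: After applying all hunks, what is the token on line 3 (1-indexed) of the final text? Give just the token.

Hunk 1: at line 1 remove [zxco,ikrvk,vqzww] add [shm,gipz,feolb] -> 7 lines: wbiz gjk shm gipz feolb nwzhg mtykd
Hunk 2: at line 3 remove [gipz,feolb,nwzhg] add [ewjb,ioz,okaa] -> 7 lines: wbiz gjk shm ewjb ioz okaa mtykd
Hunk 3: at line 3 remove [ewjb,ioz,okaa] add [pyuuk,pvsdy] -> 6 lines: wbiz gjk shm pyuuk pvsdy mtykd
Hunk 4: at line 1 remove [shm] add [jtr,vaxh,uee] -> 8 lines: wbiz gjk jtr vaxh uee pyuuk pvsdy mtykd
Hunk 5: at line 2 remove [jtr,vaxh,uee] add [qmo,ecm] -> 7 lines: wbiz gjk qmo ecm pyuuk pvsdy mtykd
Final line 3: qmo

Answer: qmo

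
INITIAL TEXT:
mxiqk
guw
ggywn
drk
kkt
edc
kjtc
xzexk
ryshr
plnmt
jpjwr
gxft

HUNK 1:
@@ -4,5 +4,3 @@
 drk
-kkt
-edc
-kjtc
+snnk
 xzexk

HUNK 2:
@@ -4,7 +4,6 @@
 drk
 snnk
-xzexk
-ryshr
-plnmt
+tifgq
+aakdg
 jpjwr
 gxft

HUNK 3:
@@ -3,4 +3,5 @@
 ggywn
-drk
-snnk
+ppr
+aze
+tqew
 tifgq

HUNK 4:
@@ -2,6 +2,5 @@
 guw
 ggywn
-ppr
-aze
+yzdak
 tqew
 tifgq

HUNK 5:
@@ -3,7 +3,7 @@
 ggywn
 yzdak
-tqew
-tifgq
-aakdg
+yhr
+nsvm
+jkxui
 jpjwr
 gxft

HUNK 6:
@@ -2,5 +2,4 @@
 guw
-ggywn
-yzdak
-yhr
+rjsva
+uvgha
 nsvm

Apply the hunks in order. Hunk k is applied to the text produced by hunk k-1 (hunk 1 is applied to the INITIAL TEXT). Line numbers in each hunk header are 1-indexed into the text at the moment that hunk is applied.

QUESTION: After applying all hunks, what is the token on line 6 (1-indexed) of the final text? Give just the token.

Hunk 1: at line 4 remove [kkt,edc,kjtc] add [snnk] -> 10 lines: mxiqk guw ggywn drk snnk xzexk ryshr plnmt jpjwr gxft
Hunk 2: at line 4 remove [xzexk,ryshr,plnmt] add [tifgq,aakdg] -> 9 lines: mxiqk guw ggywn drk snnk tifgq aakdg jpjwr gxft
Hunk 3: at line 3 remove [drk,snnk] add [ppr,aze,tqew] -> 10 lines: mxiqk guw ggywn ppr aze tqew tifgq aakdg jpjwr gxft
Hunk 4: at line 2 remove [ppr,aze] add [yzdak] -> 9 lines: mxiqk guw ggywn yzdak tqew tifgq aakdg jpjwr gxft
Hunk 5: at line 3 remove [tqew,tifgq,aakdg] add [yhr,nsvm,jkxui] -> 9 lines: mxiqk guw ggywn yzdak yhr nsvm jkxui jpjwr gxft
Hunk 6: at line 2 remove [ggywn,yzdak,yhr] add [rjsva,uvgha] -> 8 lines: mxiqk guw rjsva uvgha nsvm jkxui jpjwr gxft
Final line 6: jkxui

Answer: jkxui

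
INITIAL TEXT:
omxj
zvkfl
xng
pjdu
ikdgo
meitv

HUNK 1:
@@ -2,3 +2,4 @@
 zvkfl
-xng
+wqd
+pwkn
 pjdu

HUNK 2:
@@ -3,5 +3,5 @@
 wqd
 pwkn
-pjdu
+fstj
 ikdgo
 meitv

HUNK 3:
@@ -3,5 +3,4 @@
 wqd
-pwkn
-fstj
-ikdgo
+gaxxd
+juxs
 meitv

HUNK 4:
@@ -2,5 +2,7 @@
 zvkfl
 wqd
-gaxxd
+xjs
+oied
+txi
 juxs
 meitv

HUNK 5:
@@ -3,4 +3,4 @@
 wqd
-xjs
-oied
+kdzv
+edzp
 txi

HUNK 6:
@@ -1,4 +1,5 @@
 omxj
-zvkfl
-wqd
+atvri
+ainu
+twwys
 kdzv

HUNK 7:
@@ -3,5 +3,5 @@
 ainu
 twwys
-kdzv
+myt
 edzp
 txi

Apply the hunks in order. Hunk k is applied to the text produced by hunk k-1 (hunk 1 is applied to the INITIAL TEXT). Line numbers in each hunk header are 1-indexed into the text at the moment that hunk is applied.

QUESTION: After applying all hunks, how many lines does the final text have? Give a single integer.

Hunk 1: at line 2 remove [xng] add [wqd,pwkn] -> 7 lines: omxj zvkfl wqd pwkn pjdu ikdgo meitv
Hunk 2: at line 3 remove [pjdu] add [fstj] -> 7 lines: omxj zvkfl wqd pwkn fstj ikdgo meitv
Hunk 3: at line 3 remove [pwkn,fstj,ikdgo] add [gaxxd,juxs] -> 6 lines: omxj zvkfl wqd gaxxd juxs meitv
Hunk 4: at line 2 remove [gaxxd] add [xjs,oied,txi] -> 8 lines: omxj zvkfl wqd xjs oied txi juxs meitv
Hunk 5: at line 3 remove [xjs,oied] add [kdzv,edzp] -> 8 lines: omxj zvkfl wqd kdzv edzp txi juxs meitv
Hunk 6: at line 1 remove [zvkfl,wqd] add [atvri,ainu,twwys] -> 9 lines: omxj atvri ainu twwys kdzv edzp txi juxs meitv
Hunk 7: at line 3 remove [kdzv] add [myt] -> 9 lines: omxj atvri ainu twwys myt edzp txi juxs meitv
Final line count: 9

Answer: 9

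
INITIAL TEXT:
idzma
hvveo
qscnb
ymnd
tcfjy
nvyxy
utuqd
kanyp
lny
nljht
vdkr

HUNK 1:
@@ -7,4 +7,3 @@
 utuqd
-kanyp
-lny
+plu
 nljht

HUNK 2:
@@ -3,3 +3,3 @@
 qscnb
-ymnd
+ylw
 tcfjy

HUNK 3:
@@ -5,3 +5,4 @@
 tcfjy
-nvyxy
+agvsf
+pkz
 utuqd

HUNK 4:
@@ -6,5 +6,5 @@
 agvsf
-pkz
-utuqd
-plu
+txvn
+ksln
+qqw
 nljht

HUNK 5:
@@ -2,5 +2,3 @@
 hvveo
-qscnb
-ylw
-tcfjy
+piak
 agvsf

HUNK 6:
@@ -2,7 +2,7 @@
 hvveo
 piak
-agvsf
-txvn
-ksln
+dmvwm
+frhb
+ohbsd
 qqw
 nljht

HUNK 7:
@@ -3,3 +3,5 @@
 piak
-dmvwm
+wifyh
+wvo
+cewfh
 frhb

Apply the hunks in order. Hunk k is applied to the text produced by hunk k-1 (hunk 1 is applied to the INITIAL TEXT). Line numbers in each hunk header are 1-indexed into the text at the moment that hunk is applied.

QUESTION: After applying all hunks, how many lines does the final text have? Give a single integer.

Answer: 11

Derivation:
Hunk 1: at line 7 remove [kanyp,lny] add [plu] -> 10 lines: idzma hvveo qscnb ymnd tcfjy nvyxy utuqd plu nljht vdkr
Hunk 2: at line 3 remove [ymnd] add [ylw] -> 10 lines: idzma hvveo qscnb ylw tcfjy nvyxy utuqd plu nljht vdkr
Hunk 3: at line 5 remove [nvyxy] add [agvsf,pkz] -> 11 lines: idzma hvveo qscnb ylw tcfjy agvsf pkz utuqd plu nljht vdkr
Hunk 4: at line 6 remove [pkz,utuqd,plu] add [txvn,ksln,qqw] -> 11 lines: idzma hvveo qscnb ylw tcfjy agvsf txvn ksln qqw nljht vdkr
Hunk 5: at line 2 remove [qscnb,ylw,tcfjy] add [piak] -> 9 lines: idzma hvveo piak agvsf txvn ksln qqw nljht vdkr
Hunk 6: at line 2 remove [agvsf,txvn,ksln] add [dmvwm,frhb,ohbsd] -> 9 lines: idzma hvveo piak dmvwm frhb ohbsd qqw nljht vdkr
Hunk 7: at line 3 remove [dmvwm] add [wifyh,wvo,cewfh] -> 11 lines: idzma hvveo piak wifyh wvo cewfh frhb ohbsd qqw nljht vdkr
Final line count: 11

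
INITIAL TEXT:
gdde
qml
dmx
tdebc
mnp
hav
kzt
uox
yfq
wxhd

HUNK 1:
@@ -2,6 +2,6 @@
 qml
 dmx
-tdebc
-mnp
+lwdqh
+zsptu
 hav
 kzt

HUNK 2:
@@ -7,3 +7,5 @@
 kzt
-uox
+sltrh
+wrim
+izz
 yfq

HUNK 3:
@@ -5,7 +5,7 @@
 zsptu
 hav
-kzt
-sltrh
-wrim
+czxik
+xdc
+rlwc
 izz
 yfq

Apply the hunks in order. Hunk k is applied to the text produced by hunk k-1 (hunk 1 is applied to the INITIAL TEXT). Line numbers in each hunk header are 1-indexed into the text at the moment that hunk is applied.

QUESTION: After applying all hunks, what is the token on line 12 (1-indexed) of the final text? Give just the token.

Hunk 1: at line 2 remove [tdebc,mnp] add [lwdqh,zsptu] -> 10 lines: gdde qml dmx lwdqh zsptu hav kzt uox yfq wxhd
Hunk 2: at line 7 remove [uox] add [sltrh,wrim,izz] -> 12 lines: gdde qml dmx lwdqh zsptu hav kzt sltrh wrim izz yfq wxhd
Hunk 3: at line 5 remove [kzt,sltrh,wrim] add [czxik,xdc,rlwc] -> 12 lines: gdde qml dmx lwdqh zsptu hav czxik xdc rlwc izz yfq wxhd
Final line 12: wxhd

Answer: wxhd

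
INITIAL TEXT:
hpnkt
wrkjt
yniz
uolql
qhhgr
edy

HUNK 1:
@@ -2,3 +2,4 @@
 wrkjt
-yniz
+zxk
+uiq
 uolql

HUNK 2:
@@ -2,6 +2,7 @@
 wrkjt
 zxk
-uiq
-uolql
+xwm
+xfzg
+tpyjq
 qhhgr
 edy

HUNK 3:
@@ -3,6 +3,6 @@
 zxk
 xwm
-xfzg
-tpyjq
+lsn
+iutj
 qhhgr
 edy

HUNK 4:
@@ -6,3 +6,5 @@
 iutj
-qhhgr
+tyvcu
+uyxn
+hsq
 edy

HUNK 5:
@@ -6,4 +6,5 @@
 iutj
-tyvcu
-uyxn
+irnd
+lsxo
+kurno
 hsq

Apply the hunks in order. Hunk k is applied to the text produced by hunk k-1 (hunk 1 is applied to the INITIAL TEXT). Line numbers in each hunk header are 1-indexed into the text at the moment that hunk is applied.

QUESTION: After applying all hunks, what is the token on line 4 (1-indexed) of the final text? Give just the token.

Answer: xwm

Derivation:
Hunk 1: at line 2 remove [yniz] add [zxk,uiq] -> 7 lines: hpnkt wrkjt zxk uiq uolql qhhgr edy
Hunk 2: at line 2 remove [uiq,uolql] add [xwm,xfzg,tpyjq] -> 8 lines: hpnkt wrkjt zxk xwm xfzg tpyjq qhhgr edy
Hunk 3: at line 3 remove [xfzg,tpyjq] add [lsn,iutj] -> 8 lines: hpnkt wrkjt zxk xwm lsn iutj qhhgr edy
Hunk 4: at line 6 remove [qhhgr] add [tyvcu,uyxn,hsq] -> 10 lines: hpnkt wrkjt zxk xwm lsn iutj tyvcu uyxn hsq edy
Hunk 5: at line 6 remove [tyvcu,uyxn] add [irnd,lsxo,kurno] -> 11 lines: hpnkt wrkjt zxk xwm lsn iutj irnd lsxo kurno hsq edy
Final line 4: xwm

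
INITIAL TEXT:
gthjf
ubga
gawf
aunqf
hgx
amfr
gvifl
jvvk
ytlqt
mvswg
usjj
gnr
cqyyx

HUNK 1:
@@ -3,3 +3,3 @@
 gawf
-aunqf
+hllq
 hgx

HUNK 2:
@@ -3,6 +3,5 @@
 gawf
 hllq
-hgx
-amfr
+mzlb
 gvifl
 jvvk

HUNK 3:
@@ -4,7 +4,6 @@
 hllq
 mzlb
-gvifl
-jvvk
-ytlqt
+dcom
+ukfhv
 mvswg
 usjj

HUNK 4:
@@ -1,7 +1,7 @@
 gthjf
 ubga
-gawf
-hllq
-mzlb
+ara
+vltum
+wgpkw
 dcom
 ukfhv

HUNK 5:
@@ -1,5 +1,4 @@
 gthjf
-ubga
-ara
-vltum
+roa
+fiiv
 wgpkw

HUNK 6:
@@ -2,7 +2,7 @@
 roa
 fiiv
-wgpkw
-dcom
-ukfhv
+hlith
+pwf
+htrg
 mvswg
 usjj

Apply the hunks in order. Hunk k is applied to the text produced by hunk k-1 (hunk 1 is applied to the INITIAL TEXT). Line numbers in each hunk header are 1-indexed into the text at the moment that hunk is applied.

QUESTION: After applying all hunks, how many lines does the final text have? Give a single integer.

Hunk 1: at line 3 remove [aunqf] add [hllq] -> 13 lines: gthjf ubga gawf hllq hgx amfr gvifl jvvk ytlqt mvswg usjj gnr cqyyx
Hunk 2: at line 3 remove [hgx,amfr] add [mzlb] -> 12 lines: gthjf ubga gawf hllq mzlb gvifl jvvk ytlqt mvswg usjj gnr cqyyx
Hunk 3: at line 4 remove [gvifl,jvvk,ytlqt] add [dcom,ukfhv] -> 11 lines: gthjf ubga gawf hllq mzlb dcom ukfhv mvswg usjj gnr cqyyx
Hunk 4: at line 1 remove [gawf,hllq,mzlb] add [ara,vltum,wgpkw] -> 11 lines: gthjf ubga ara vltum wgpkw dcom ukfhv mvswg usjj gnr cqyyx
Hunk 5: at line 1 remove [ubga,ara,vltum] add [roa,fiiv] -> 10 lines: gthjf roa fiiv wgpkw dcom ukfhv mvswg usjj gnr cqyyx
Hunk 6: at line 2 remove [wgpkw,dcom,ukfhv] add [hlith,pwf,htrg] -> 10 lines: gthjf roa fiiv hlith pwf htrg mvswg usjj gnr cqyyx
Final line count: 10

Answer: 10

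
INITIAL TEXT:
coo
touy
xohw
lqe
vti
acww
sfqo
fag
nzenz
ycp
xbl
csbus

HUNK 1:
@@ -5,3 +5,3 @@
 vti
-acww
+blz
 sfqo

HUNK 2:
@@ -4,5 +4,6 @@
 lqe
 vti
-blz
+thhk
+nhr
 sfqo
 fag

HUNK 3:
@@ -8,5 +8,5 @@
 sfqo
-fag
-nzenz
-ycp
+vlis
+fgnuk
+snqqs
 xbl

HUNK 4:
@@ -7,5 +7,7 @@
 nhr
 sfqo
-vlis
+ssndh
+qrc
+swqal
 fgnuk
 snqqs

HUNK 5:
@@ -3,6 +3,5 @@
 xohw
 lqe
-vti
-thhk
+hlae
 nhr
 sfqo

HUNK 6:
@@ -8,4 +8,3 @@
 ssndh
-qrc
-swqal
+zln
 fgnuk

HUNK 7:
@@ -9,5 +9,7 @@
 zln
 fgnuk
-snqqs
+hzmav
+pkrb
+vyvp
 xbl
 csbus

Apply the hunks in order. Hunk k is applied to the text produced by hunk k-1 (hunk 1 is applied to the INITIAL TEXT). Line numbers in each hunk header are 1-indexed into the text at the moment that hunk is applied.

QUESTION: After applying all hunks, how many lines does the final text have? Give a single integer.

Hunk 1: at line 5 remove [acww] add [blz] -> 12 lines: coo touy xohw lqe vti blz sfqo fag nzenz ycp xbl csbus
Hunk 2: at line 4 remove [blz] add [thhk,nhr] -> 13 lines: coo touy xohw lqe vti thhk nhr sfqo fag nzenz ycp xbl csbus
Hunk 3: at line 8 remove [fag,nzenz,ycp] add [vlis,fgnuk,snqqs] -> 13 lines: coo touy xohw lqe vti thhk nhr sfqo vlis fgnuk snqqs xbl csbus
Hunk 4: at line 7 remove [vlis] add [ssndh,qrc,swqal] -> 15 lines: coo touy xohw lqe vti thhk nhr sfqo ssndh qrc swqal fgnuk snqqs xbl csbus
Hunk 5: at line 3 remove [vti,thhk] add [hlae] -> 14 lines: coo touy xohw lqe hlae nhr sfqo ssndh qrc swqal fgnuk snqqs xbl csbus
Hunk 6: at line 8 remove [qrc,swqal] add [zln] -> 13 lines: coo touy xohw lqe hlae nhr sfqo ssndh zln fgnuk snqqs xbl csbus
Hunk 7: at line 9 remove [snqqs] add [hzmav,pkrb,vyvp] -> 15 lines: coo touy xohw lqe hlae nhr sfqo ssndh zln fgnuk hzmav pkrb vyvp xbl csbus
Final line count: 15

Answer: 15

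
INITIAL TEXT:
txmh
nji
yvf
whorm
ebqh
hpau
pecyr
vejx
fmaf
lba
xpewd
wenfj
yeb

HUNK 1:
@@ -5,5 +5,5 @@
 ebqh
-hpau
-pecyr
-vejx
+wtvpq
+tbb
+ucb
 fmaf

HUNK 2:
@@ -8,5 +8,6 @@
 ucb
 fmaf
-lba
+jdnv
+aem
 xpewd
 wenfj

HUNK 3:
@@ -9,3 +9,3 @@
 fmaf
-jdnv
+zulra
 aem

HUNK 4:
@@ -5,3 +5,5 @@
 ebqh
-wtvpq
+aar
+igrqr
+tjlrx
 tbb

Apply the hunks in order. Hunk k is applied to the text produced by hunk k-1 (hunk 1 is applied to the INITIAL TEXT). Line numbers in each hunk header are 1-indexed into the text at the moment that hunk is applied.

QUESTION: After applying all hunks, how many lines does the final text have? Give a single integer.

Hunk 1: at line 5 remove [hpau,pecyr,vejx] add [wtvpq,tbb,ucb] -> 13 lines: txmh nji yvf whorm ebqh wtvpq tbb ucb fmaf lba xpewd wenfj yeb
Hunk 2: at line 8 remove [lba] add [jdnv,aem] -> 14 lines: txmh nji yvf whorm ebqh wtvpq tbb ucb fmaf jdnv aem xpewd wenfj yeb
Hunk 3: at line 9 remove [jdnv] add [zulra] -> 14 lines: txmh nji yvf whorm ebqh wtvpq tbb ucb fmaf zulra aem xpewd wenfj yeb
Hunk 4: at line 5 remove [wtvpq] add [aar,igrqr,tjlrx] -> 16 lines: txmh nji yvf whorm ebqh aar igrqr tjlrx tbb ucb fmaf zulra aem xpewd wenfj yeb
Final line count: 16

Answer: 16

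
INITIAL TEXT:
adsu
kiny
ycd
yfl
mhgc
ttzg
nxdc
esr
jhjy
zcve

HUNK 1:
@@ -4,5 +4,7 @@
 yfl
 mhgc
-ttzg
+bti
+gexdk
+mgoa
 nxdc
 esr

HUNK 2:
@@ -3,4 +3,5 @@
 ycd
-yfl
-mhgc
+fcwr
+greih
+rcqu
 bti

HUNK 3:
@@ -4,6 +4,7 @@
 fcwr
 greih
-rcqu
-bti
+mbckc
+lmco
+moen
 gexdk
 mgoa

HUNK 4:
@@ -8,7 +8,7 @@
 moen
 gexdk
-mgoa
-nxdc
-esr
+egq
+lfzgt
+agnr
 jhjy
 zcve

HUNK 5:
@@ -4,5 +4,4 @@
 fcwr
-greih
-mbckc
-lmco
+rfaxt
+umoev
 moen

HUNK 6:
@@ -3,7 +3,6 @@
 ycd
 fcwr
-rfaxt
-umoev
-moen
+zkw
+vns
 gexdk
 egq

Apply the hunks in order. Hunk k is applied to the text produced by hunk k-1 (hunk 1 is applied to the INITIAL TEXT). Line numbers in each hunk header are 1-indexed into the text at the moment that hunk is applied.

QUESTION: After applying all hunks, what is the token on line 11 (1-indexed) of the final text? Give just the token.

Hunk 1: at line 4 remove [ttzg] add [bti,gexdk,mgoa] -> 12 lines: adsu kiny ycd yfl mhgc bti gexdk mgoa nxdc esr jhjy zcve
Hunk 2: at line 3 remove [yfl,mhgc] add [fcwr,greih,rcqu] -> 13 lines: adsu kiny ycd fcwr greih rcqu bti gexdk mgoa nxdc esr jhjy zcve
Hunk 3: at line 4 remove [rcqu,bti] add [mbckc,lmco,moen] -> 14 lines: adsu kiny ycd fcwr greih mbckc lmco moen gexdk mgoa nxdc esr jhjy zcve
Hunk 4: at line 8 remove [mgoa,nxdc,esr] add [egq,lfzgt,agnr] -> 14 lines: adsu kiny ycd fcwr greih mbckc lmco moen gexdk egq lfzgt agnr jhjy zcve
Hunk 5: at line 4 remove [greih,mbckc,lmco] add [rfaxt,umoev] -> 13 lines: adsu kiny ycd fcwr rfaxt umoev moen gexdk egq lfzgt agnr jhjy zcve
Hunk 6: at line 3 remove [rfaxt,umoev,moen] add [zkw,vns] -> 12 lines: adsu kiny ycd fcwr zkw vns gexdk egq lfzgt agnr jhjy zcve
Final line 11: jhjy

Answer: jhjy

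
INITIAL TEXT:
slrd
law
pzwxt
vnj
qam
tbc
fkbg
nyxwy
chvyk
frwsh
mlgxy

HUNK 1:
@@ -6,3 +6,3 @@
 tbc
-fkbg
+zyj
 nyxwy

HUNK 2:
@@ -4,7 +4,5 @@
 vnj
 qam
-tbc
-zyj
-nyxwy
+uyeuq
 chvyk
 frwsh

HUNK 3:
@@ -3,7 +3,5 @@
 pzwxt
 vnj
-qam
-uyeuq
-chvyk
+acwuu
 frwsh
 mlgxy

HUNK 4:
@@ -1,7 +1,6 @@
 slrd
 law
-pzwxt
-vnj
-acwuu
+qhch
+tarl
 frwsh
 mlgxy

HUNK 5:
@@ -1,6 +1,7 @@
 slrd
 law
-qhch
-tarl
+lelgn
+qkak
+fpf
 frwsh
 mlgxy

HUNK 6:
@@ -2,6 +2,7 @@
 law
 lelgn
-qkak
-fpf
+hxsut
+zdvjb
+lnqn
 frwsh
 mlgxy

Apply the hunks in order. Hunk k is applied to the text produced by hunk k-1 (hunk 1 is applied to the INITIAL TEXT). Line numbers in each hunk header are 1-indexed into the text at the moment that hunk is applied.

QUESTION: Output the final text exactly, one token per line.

Answer: slrd
law
lelgn
hxsut
zdvjb
lnqn
frwsh
mlgxy

Derivation:
Hunk 1: at line 6 remove [fkbg] add [zyj] -> 11 lines: slrd law pzwxt vnj qam tbc zyj nyxwy chvyk frwsh mlgxy
Hunk 2: at line 4 remove [tbc,zyj,nyxwy] add [uyeuq] -> 9 lines: slrd law pzwxt vnj qam uyeuq chvyk frwsh mlgxy
Hunk 3: at line 3 remove [qam,uyeuq,chvyk] add [acwuu] -> 7 lines: slrd law pzwxt vnj acwuu frwsh mlgxy
Hunk 4: at line 1 remove [pzwxt,vnj,acwuu] add [qhch,tarl] -> 6 lines: slrd law qhch tarl frwsh mlgxy
Hunk 5: at line 1 remove [qhch,tarl] add [lelgn,qkak,fpf] -> 7 lines: slrd law lelgn qkak fpf frwsh mlgxy
Hunk 6: at line 2 remove [qkak,fpf] add [hxsut,zdvjb,lnqn] -> 8 lines: slrd law lelgn hxsut zdvjb lnqn frwsh mlgxy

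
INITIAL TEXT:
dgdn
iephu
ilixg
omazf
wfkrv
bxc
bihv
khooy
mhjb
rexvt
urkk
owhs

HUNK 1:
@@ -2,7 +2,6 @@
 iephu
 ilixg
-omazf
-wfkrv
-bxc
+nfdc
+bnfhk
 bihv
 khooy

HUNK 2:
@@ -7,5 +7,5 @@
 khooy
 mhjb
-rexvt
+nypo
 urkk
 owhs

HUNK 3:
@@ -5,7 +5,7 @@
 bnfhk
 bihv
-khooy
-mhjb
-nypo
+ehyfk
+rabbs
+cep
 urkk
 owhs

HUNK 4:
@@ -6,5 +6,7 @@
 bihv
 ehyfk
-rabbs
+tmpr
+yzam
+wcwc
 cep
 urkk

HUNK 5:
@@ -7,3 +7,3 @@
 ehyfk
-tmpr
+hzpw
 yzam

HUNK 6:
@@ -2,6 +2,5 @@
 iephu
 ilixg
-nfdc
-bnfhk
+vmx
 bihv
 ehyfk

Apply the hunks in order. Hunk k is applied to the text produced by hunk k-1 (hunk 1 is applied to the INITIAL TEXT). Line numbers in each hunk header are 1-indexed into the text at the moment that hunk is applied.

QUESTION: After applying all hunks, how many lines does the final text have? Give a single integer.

Hunk 1: at line 2 remove [omazf,wfkrv,bxc] add [nfdc,bnfhk] -> 11 lines: dgdn iephu ilixg nfdc bnfhk bihv khooy mhjb rexvt urkk owhs
Hunk 2: at line 7 remove [rexvt] add [nypo] -> 11 lines: dgdn iephu ilixg nfdc bnfhk bihv khooy mhjb nypo urkk owhs
Hunk 3: at line 5 remove [khooy,mhjb,nypo] add [ehyfk,rabbs,cep] -> 11 lines: dgdn iephu ilixg nfdc bnfhk bihv ehyfk rabbs cep urkk owhs
Hunk 4: at line 6 remove [rabbs] add [tmpr,yzam,wcwc] -> 13 lines: dgdn iephu ilixg nfdc bnfhk bihv ehyfk tmpr yzam wcwc cep urkk owhs
Hunk 5: at line 7 remove [tmpr] add [hzpw] -> 13 lines: dgdn iephu ilixg nfdc bnfhk bihv ehyfk hzpw yzam wcwc cep urkk owhs
Hunk 6: at line 2 remove [nfdc,bnfhk] add [vmx] -> 12 lines: dgdn iephu ilixg vmx bihv ehyfk hzpw yzam wcwc cep urkk owhs
Final line count: 12

Answer: 12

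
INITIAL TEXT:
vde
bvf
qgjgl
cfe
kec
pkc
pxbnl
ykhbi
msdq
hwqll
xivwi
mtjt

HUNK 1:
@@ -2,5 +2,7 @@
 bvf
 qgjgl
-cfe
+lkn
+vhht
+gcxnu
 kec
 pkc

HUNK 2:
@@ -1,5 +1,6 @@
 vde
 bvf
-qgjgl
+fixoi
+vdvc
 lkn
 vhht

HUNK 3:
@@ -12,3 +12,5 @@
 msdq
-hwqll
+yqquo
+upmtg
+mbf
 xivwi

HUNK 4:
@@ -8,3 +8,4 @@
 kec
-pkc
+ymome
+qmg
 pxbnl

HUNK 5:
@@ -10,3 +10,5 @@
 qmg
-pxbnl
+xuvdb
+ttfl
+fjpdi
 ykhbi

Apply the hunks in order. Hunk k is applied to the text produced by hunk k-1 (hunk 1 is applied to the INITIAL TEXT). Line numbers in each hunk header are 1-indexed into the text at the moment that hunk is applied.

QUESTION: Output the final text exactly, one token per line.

Answer: vde
bvf
fixoi
vdvc
lkn
vhht
gcxnu
kec
ymome
qmg
xuvdb
ttfl
fjpdi
ykhbi
msdq
yqquo
upmtg
mbf
xivwi
mtjt

Derivation:
Hunk 1: at line 2 remove [cfe] add [lkn,vhht,gcxnu] -> 14 lines: vde bvf qgjgl lkn vhht gcxnu kec pkc pxbnl ykhbi msdq hwqll xivwi mtjt
Hunk 2: at line 1 remove [qgjgl] add [fixoi,vdvc] -> 15 lines: vde bvf fixoi vdvc lkn vhht gcxnu kec pkc pxbnl ykhbi msdq hwqll xivwi mtjt
Hunk 3: at line 12 remove [hwqll] add [yqquo,upmtg,mbf] -> 17 lines: vde bvf fixoi vdvc lkn vhht gcxnu kec pkc pxbnl ykhbi msdq yqquo upmtg mbf xivwi mtjt
Hunk 4: at line 8 remove [pkc] add [ymome,qmg] -> 18 lines: vde bvf fixoi vdvc lkn vhht gcxnu kec ymome qmg pxbnl ykhbi msdq yqquo upmtg mbf xivwi mtjt
Hunk 5: at line 10 remove [pxbnl] add [xuvdb,ttfl,fjpdi] -> 20 lines: vde bvf fixoi vdvc lkn vhht gcxnu kec ymome qmg xuvdb ttfl fjpdi ykhbi msdq yqquo upmtg mbf xivwi mtjt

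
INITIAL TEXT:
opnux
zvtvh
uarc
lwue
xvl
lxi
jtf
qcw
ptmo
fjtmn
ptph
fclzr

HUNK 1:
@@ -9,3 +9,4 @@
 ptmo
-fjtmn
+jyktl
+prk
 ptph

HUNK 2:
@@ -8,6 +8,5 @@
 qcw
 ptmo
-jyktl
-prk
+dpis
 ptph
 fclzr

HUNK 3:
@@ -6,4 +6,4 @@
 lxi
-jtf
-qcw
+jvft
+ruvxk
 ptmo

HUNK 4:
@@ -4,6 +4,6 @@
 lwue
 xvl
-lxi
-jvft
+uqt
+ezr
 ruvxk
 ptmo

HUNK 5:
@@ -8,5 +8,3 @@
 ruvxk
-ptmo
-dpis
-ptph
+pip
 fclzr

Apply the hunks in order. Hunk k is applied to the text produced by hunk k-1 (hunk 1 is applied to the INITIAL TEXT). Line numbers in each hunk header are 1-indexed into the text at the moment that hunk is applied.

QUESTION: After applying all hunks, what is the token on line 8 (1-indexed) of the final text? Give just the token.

Answer: ruvxk

Derivation:
Hunk 1: at line 9 remove [fjtmn] add [jyktl,prk] -> 13 lines: opnux zvtvh uarc lwue xvl lxi jtf qcw ptmo jyktl prk ptph fclzr
Hunk 2: at line 8 remove [jyktl,prk] add [dpis] -> 12 lines: opnux zvtvh uarc lwue xvl lxi jtf qcw ptmo dpis ptph fclzr
Hunk 3: at line 6 remove [jtf,qcw] add [jvft,ruvxk] -> 12 lines: opnux zvtvh uarc lwue xvl lxi jvft ruvxk ptmo dpis ptph fclzr
Hunk 4: at line 4 remove [lxi,jvft] add [uqt,ezr] -> 12 lines: opnux zvtvh uarc lwue xvl uqt ezr ruvxk ptmo dpis ptph fclzr
Hunk 5: at line 8 remove [ptmo,dpis,ptph] add [pip] -> 10 lines: opnux zvtvh uarc lwue xvl uqt ezr ruvxk pip fclzr
Final line 8: ruvxk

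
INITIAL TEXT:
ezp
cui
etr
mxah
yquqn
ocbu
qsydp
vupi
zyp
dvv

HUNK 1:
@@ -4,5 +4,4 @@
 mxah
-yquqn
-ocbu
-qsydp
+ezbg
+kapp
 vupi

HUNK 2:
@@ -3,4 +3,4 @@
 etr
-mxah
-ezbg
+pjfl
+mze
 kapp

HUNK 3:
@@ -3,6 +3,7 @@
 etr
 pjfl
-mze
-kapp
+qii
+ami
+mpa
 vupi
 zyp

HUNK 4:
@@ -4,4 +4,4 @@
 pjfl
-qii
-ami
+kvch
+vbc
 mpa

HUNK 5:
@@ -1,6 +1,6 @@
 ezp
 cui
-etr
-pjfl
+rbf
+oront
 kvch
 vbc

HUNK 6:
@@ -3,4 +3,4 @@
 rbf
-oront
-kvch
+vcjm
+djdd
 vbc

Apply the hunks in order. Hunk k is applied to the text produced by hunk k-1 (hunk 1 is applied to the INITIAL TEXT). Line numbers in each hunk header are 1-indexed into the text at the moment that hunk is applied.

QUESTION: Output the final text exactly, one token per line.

Hunk 1: at line 4 remove [yquqn,ocbu,qsydp] add [ezbg,kapp] -> 9 lines: ezp cui etr mxah ezbg kapp vupi zyp dvv
Hunk 2: at line 3 remove [mxah,ezbg] add [pjfl,mze] -> 9 lines: ezp cui etr pjfl mze kapp vupi zyp dvv
Hunk 3: at line 3 remove [mze,kapp] add [qii,ami,mpa] -> 10 lines: ezp cui etr pjfl qii ami mpa vupi zyp dvv
Hunk 4: at line 4 remove [qii,ami] add [kvch,vbc] -> 10 lines: ezp cui etr pjfl kvch vbc mpa vupi zyp dvv
Hunk 5: at line 1 remove [etr,pjfl] add [rbf,oront] -> 10 lines: ezp cui rbf oront kvch vbc mpa vupi zyp dvv
Hunk 6: at line 3 remove [oront,kvch] add [vcjm,djdd] -> 10 lines: ezp cui rbf vcjm djdd vbc mpa vupi zyp dvv

Answer: ezp
cui
rbf
vcjm
djdd
vbc
mpa
vupi
zyp
dvv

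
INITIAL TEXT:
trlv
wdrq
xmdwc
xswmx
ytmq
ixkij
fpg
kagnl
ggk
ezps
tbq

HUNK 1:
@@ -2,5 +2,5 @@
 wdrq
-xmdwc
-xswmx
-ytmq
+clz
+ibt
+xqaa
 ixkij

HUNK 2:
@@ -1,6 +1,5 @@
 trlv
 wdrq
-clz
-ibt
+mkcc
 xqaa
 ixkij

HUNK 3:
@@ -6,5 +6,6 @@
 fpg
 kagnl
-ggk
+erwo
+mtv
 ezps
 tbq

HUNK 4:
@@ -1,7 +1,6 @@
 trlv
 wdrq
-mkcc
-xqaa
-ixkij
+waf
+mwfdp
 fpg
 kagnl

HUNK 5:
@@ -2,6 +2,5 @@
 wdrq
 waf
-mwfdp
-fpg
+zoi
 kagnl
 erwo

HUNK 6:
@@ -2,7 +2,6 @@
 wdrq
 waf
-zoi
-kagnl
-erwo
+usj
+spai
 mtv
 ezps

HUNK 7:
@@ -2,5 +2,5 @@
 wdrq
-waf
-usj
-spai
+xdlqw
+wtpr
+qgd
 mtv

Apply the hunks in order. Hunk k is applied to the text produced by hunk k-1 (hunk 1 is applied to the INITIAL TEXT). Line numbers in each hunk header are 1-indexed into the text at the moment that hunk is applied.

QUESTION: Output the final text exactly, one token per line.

Hunk 1: at line 2 remove [xmdwc,xswmx,ytmq] add [clz,ibt,xqaa] -> 11 lines: trlv wdrq clz ibt xqaa ixkij fpg kagnl ggk ezps tbq
Hunk 2: at line 1 remove [clz,ibt] add [mkcc] -> 10 lines: trlv wdrq mkcc xqaa ixkij fpg kagnl ggk ezps tbq
Hunk 3: at line 6 remove [ggk] add [erwo,mtv] -> 11 lines: trlv wdrq mkcc xqaa ixkij fpg kagnl erwo mtv ezps tbq
Hunk 4: at line 1 remove [mkcc,xqaa,ixkij] add [waf,mwfdp] -> 10 lines: trlv wdrq waf mwfdp fpg kagnl erwo mtv ezps tbq
Hunk 5: at line 2 remove [mwfdp,fpg] add [zoi] -> 9 lines: trlv wdrq waf zoi kagnl erwo mtv ezps tbq
Hunk 6: at line 2 remove [zoi,kagnl,erwo] add [usj,spai] -> 8 lines: trlv wdrq waf usj spai mtv ezps tbq
Hunk 7: at line 2 remove [waf,usj,spai] add [xdlqw,wtpr,qgd] -> 8 lines: trlv wdrq xdlqw wtpr qgd mtv ezps tbq

Answer: trlv
wdrq
xdlqw
wtpr
qgd
mtv
ezps
tbq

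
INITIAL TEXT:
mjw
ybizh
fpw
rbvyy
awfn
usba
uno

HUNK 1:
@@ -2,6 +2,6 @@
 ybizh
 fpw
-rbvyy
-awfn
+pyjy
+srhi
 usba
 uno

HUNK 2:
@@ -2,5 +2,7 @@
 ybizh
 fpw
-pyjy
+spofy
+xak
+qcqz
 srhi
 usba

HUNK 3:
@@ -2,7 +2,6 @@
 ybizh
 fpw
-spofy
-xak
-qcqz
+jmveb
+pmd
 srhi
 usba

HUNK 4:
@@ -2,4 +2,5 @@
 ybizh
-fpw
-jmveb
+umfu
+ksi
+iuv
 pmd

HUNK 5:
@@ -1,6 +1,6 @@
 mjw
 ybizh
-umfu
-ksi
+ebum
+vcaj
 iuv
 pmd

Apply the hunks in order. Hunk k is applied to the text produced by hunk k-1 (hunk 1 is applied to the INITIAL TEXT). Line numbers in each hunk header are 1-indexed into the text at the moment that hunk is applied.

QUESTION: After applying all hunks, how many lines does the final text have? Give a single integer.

Answer: 9

Derivation:
Hunk 1: at line 2 remove [rbvyy,awfn] add [pyjy,srhi] -> 7 lines: mjw ybizh fpw pyjy srhi usba uno
Hunk 2: at line 2 remove [pyjy] add [spofy,xak,qcqz] -> 9 lines: mjw ybizh fpw spofy xak qcqz srhi usba uno
Hunk 3: at line 2 remove [spofy,xak,qcqz] add [jmveb,pmd] -> 8 lines: mjw ybizh fpw jmveb pmd srhi usba uno
Hunk 4: at line 2 remove [fpw,jmveb] add [umfu,ksi,iuv] -> 9 lines: mjw ybizh umfu ksi iuv pmd srhi usba uno
Hunk 5: at line 1 remove [umfu,ksi] add [ebum,vcaj] -> 9 lines: mjw ybizh ebum vcaj iuv pmd srhi usba uno
Final line count: 9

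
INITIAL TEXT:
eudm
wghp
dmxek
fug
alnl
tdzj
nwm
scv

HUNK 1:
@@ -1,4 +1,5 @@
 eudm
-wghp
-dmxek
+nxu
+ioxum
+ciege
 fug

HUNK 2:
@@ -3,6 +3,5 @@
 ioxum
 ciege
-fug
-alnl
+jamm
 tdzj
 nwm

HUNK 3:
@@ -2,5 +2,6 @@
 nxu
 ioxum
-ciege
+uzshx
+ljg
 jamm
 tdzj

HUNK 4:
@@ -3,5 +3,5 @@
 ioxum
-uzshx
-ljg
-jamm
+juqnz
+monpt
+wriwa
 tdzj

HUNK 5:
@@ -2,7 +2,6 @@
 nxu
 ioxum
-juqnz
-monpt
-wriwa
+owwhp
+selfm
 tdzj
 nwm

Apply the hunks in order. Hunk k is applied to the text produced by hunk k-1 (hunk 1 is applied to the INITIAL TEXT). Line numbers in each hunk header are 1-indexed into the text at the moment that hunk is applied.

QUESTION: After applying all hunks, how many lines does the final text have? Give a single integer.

Answer: 8

Derivation:
Hunk 1: at line 1 remove [wghp,dmxek] add [nxu,ioxum,ciege] -> 9 lines: eudm nxu ioxum ciege fug alnl tdzj nwm scv
Hunk 2: at line 3 remove [fug,alnl] add [jamm] -> 8 lines: eudm nxu ioxum ciege jamm tdzj nwm scv
Hunk 3: at line 2 remove [ciege] add [uzshx,ljg] -> 9 lines: eudm nxu ioxum uzshx ljg jamm tdzj nwm scv
Hunk 4: at line 3 remove [uzshx,ljg,jamm] add [juqnz,monpt,wriwa] -> 9 lines: eudm nxu ioxum juqnz monpt wriwa tdzj nwm scv
Hunk 5: at line 2 remove [juqnz,monpt,wriwa] add [owwhp,selfm] -> 8 lines: eudm nxu ioxum owwhp selfm tdzj nwm scv
Final line count: 8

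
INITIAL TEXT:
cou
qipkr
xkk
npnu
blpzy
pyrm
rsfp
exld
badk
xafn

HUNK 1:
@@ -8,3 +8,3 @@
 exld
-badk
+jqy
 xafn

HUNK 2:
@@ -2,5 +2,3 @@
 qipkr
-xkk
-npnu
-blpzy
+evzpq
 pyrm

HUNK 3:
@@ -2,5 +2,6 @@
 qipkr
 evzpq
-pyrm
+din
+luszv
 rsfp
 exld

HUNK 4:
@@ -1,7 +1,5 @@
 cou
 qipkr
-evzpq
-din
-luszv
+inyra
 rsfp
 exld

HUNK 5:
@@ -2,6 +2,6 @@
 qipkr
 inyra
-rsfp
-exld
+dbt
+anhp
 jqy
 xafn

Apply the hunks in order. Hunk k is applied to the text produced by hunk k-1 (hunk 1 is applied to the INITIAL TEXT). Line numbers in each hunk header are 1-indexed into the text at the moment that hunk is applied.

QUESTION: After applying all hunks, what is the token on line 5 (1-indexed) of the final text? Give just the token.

Hunk 1: at line 8 remove [badk] add [jqy] -> 10 lines: cou qipkr xkk npnu blpzy pyrm rsfp exld jqy xafn
Hunk 2: at line 2 remove [xkk,npnu,blpzy] add [evzpq] -> 8 lines: cou qipkr evzpq pyrm rsfp exld jqy xafn
Hunk 3: at line 2 remove [pyrm] add [din,luszv] -> 9 lines: cou qipkr evzpq din luszv rsfp exld jqy xafn
Hunk 4: at line 1 remove [evzpq,din,luszv] add [inyra] -> 7 lines: cou qipkr inyra rsfp exld jqy xafn
Hunk 5: at line 2 remove [rsfp,exld] add [dbt,anhp] -> 7 lines: cou qipkr inyra dbt anhp jqy xafn
Final line 5: anhp

Answer: anhp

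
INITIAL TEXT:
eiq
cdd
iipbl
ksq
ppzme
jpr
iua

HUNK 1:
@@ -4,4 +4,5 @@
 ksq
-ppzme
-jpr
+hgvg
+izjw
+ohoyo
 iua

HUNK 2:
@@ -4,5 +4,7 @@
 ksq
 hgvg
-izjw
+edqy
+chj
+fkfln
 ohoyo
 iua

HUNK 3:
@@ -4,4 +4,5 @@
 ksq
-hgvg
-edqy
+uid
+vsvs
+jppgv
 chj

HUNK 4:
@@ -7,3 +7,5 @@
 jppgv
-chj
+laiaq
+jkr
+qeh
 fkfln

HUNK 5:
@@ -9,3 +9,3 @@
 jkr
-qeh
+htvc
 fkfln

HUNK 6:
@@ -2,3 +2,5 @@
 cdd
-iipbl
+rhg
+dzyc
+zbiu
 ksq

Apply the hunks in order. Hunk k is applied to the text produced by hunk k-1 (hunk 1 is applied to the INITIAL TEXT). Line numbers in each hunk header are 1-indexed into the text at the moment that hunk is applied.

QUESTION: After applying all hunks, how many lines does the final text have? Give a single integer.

Answer: 15

Derivation:
Hunk 1: at line 4 remove [ppzme,jpr] add [hgvg,izjw,ohoyo] -> 8 lines: eiq cdd iipbl ksq hgvg izjw ohoyo iua
Hunk 2: at line 4 remove [izjw] add [edqy,chj,fkfln] -> 10 lines: eiq cdd iipbl ksq hgvg edqy chj fkfln ohoyo iua
Hunk 3: at line 4 remove [hgvg,edqy] add [uid,vsvs,jppgv] -> 11 lines: eiq cdd iipbl ksq uid vsvs jppgv chj fkfln ohoyo iua
Hunk 4: at line 7 remove [chj] add [laiaq,jkr,qeh] -> 13 lines: eiq cdd iipbl ksq uid vsvs jppgv laiaq jkr qeh fkfln ohoyo iua
Hunk 5: at line 9 remove [qeh] add [htvc] -> 13 lines: eiq cdd iipbl ksq uid vsvs jppgv laiaq jkr htvc fkfln ohoyo iua
Hunk 6: at line 2 remove [iipbl] add [rhg,dzyc,zbiu] -> 15 lines: eiq cdd rhg dzyc zbiu ksq uid vsvs jppgv laiaq jkr htvc fkfln ohoyo iua
Final line count: 15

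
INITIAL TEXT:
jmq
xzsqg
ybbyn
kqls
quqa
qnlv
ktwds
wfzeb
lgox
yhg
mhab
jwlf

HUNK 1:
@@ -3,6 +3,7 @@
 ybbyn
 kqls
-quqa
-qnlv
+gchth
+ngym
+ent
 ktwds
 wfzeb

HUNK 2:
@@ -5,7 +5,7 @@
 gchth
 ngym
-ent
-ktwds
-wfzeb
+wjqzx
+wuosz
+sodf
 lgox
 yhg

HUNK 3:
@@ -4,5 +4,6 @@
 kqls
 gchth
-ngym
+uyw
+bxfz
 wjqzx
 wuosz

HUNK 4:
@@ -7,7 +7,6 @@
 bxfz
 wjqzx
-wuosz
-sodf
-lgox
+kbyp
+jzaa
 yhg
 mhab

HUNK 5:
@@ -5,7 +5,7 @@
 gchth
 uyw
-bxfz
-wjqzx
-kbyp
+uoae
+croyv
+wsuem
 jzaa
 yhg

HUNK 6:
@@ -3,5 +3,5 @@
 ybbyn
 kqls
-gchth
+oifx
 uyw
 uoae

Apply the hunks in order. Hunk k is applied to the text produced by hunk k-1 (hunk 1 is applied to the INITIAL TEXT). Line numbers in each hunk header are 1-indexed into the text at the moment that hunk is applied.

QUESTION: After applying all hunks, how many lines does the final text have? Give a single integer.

Hunk 1: at line 3 remove [quqa,qnlv] add [gchth,ngym,ent] -> 13 lines: jmq xzsqg ybbyn kqls gchth ngym ent ktwds wfzeb lgox yhg mhab jwlf
Hunk 2: at line 5 remove [ent,ktwds,wfzeb] add [wjqzx,wuosz,sodf] -> 13 lines: jmq xzsqg ybbyn kqls gchth ngym wjqzx wuosz sodf lgox yhg mhab jwlf
Hunk 3: at line 4 remove [ngym] add [uyw,bxfz] -> 14 lines: jmq xzsqg ybbyn kqls gchth uyw bxfz wjqzx wuosz sodf lgox yhg mhab jwlf
Hunk 4: at line 7 remove [wuosz,sodf,lgox] add [kbyp,jzaa] -> 13 lines: jmq xzsqg ybbyn kqls gchth uyw bxfz wjqzx kbyp jzaa yhg mhab jwlf
Hunk 5: at line 5 remove [bxfz,wjqzx,kbyp] add [uoae,croyv,wsuem] -> 13 lines: jmq xzsqg ybbyn kqls gchth uyw uoae croyv wsuem jzaa yhg mhab jwlf
Hunk 6: at line 3 remove [gchth] add [oifx] -> 13 lines: jmq xzsqg ybbyn kqls oifx uyw uoae croyv wsuem jzaa yhg mhab jwlf
Final line count: 13

Answer: 13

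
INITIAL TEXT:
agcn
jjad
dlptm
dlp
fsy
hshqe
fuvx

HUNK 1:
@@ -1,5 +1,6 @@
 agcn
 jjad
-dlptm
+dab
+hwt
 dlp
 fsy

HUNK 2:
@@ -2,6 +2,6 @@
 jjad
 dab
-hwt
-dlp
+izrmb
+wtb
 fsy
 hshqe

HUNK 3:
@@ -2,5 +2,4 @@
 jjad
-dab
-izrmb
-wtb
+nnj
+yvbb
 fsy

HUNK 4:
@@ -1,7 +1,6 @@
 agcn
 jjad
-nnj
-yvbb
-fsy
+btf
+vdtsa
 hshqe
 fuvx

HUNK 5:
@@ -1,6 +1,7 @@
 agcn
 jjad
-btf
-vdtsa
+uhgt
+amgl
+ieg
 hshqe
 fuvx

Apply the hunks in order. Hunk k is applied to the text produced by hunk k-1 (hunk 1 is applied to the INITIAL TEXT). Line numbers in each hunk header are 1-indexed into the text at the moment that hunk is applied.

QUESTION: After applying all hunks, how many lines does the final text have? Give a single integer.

Answer: 7

Derivation:
Hunk 1: at line 1 remove [dlptm] add [dab,hwt] -> 8 lines: agcn jjad dab hwt dlp fsy hshqe fuvx
Hunk 2: at line 2 remove [hwt,dlp] add [izrmb,wtb] -> 8 lines: agcn jjad dab izrmb wtb fsy hshqe fuvx
Hunk 3: at line 2 remove [dab,izrmb,wtb] add [nnj,yvbb] -> 7 lines: agcn jjad nnj yvbb fsy hshqe fuvx
Hunk 4: at line 1 remove [nnj,yvbb,fsy] add [btf,vdtsa] -> 6 lines: agcn jjad btf vdtsa hshqe fuvx
Hunk 5: at line 1 remove [btf,vdtsa] add [uhgt,amgl,ieg] -> 7 lines: agcn jjad uhgt amgl ieg hshqe fuvx
Final line count: 7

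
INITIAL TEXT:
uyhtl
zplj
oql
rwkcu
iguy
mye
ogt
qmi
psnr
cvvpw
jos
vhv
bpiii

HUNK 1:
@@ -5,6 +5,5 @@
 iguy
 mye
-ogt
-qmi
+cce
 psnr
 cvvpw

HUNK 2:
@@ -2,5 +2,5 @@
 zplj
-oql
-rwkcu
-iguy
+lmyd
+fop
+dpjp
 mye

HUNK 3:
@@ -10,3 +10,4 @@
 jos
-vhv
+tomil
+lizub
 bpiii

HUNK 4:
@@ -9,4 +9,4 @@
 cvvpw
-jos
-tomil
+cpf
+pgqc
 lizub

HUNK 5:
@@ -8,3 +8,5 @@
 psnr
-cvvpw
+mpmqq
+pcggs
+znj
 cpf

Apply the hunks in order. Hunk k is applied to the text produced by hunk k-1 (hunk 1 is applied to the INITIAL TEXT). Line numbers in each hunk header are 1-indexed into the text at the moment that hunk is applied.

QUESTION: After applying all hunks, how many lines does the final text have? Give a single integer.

Answer: 15

Derivation:
Hunk 1: at line 5 remove [ogt,qmi] add [cce] -> 12 lines: uyhtl zplj oql rwkcu iguy mye cce psnr cvvpw jos vhv bpiii
Hunk 2: at line 2 remove [oql,rwkcu,iguy] add [lmyd,fop,dpjp] -> 12 lines: uyhtl zplj lmyd fop dpjp mye cce psnr cvvpw jos vhv bpiii
Hunk 3: at line 10 remove [vhv] add [tomil,lizub] -> 13 lines: uyhtl zplj lmyd fop dpjp mye cce psnr cvvpw jos tomil lizub bpiii
Hunk 4: at line 9 remove [jos,tomil] add [cpf,pgqc] -> 13 lines: uyhtl zplj lmyd fop dpjp mye cce psnr cvvpw cpf pgqc lizub bpiii
Hunk 5: at line 8 remove [cvvpw] add [mpmqq,pcggs,znj] -> 15 lines: uyhtl zplj lmyd fop dpjp mye cce psnr mpmqq pcggs znj cpf pgqc lizub bpiii
Final line count: 15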